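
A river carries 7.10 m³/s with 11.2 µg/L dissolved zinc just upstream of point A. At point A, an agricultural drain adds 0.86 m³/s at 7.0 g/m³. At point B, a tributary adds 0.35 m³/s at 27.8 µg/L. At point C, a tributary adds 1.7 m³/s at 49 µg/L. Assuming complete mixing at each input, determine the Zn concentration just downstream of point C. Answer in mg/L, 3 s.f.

11.2 µg/L = 0.0112 mg/L.
After input A: C = (7.1·0.0112 + 0.86·7) / 7.96 = 0.7663 mg/L.
27.8 µg/L = 0.0278 mg/L.
After input B: C = (7.96·0.7663 + 0.35·0.0278) / 8.31 = 0.7352 mg/L.
49 µg/L = 0.049 mg/L.
After input C: C = (8.31·0.7352 + 1.7·0.049) / 10.01 = 0.6186 mg/L.

0.619 mg/L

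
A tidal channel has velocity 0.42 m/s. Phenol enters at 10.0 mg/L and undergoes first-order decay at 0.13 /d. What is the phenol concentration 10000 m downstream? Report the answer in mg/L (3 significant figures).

Travel time t = 10000 m / 0.42 m/s = 1e+04/0.42 = 2.381e+04 s = 0.2756 d.
First-order decay: C = 10.0·exp(−0.13·0.2756) = 10.0·0.9648 = 9.648 mg/L.

9.65 mg/L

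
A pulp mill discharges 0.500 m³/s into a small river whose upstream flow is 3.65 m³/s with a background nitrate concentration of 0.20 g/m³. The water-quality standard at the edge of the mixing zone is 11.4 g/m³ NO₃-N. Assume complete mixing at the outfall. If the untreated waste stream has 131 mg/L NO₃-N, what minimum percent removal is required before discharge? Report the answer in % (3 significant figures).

28.9 %

Mass balance: 11.4·4.15 = 0.5·Cₑ + 3.65·0.2.
Cₑ = (47.31 − 0.73) / 0.5 = 93.16 mg/L.
Required removal = 1 − 93.16/131 = 28.89 %.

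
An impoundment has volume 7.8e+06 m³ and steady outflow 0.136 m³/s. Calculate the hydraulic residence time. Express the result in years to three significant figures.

1.82 yr

Q = 0.136 m³/s × 3.156e+07 s/yr = 4.292e+06 m³/yr.
Hydraulic residence time τ = V/Q = 7.8e+06/4.292e+06 = 1.817 yr.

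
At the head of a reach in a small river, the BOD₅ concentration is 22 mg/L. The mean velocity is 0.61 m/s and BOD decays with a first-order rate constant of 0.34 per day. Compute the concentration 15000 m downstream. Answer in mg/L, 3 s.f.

20.0 mg/L

Travel time t = 15000 m / 0.61 m/s = 1.5e+04/0.61 = 2.459e+04 s = 0.2846 d.
First-order decay: C = 22·exp(−0.34·0.2846) = 22·0.9078 = 19.97 mg/L.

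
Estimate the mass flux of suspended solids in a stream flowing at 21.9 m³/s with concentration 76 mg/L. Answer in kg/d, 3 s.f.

144000 kg/d

Mass flux = Q·C = 21.9 m³/s × 76 g/m³ = 1664 g/s.
= 1664 g/s × 86.4 = 1.438e+05 kg/d.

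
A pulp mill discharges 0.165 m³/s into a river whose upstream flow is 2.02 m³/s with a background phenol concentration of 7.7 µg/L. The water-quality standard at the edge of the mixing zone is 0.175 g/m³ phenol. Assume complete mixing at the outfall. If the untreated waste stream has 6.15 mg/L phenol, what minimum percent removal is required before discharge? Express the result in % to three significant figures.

63.9 %

7.7 µg/L = 0.0077 mg/L.
Mass balance: 0.175·2.185 = 0.165·Cₑ + 2.02·0.0077.
Cₑ = (0.3824 − 0.01555) / 0.165 = 2.223 mg/L.
Required removal = 1 − 2.223/6.15 = 63.85 %.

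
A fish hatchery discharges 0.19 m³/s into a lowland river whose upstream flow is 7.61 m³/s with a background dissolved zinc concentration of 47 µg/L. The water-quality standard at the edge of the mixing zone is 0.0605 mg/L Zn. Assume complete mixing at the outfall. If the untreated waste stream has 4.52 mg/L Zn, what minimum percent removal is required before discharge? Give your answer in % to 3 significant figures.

47 µg/L = 0.047 mg/L.
Mass balance: 0.0605·7.8 = 0.19·Cₑ + 7.61·0.047.
Cₑ = (0.4719 − 0.3577) / 0.19 = 0.6012 mg/L.
Required removal = 1 − 0.6012/4.52 = 86.7 %.

86.7 %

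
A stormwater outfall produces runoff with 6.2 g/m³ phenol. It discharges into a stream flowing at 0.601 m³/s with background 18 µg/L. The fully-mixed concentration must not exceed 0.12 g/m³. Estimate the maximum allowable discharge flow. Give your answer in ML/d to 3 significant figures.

18 µg/L = 0.018 mg/L.
Mass balance at complete mixing: C_std·(Q_w + Q_r) = Q_w·C_e + Q_r·C_b.
Rearranging, Q_w = Q_r·(C_std − C_b)/(C_e − C_std) = 0.601·(0.12 − 0.018) / (6.2 − 0.12) = 0.01008 m³/s.
= 0.8711 ML/d.

0.871 ML/d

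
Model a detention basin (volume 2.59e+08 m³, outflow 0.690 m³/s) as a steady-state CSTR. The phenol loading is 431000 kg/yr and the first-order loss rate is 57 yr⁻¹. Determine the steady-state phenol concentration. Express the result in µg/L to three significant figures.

29.2 µg/L

Outflow Q = 0.690 m³/s × 3.156e+07 s/yr = 2.177e+07 m³/yr.
Steady-state CSTR mass balance: W = Q·C + k·V·C, so C = W/(Q + kV).
Q + kV = 2.177e+07 + 57·2.59e+08 = 1.478e+10 m³/yr.
C = 431000/1.478e+10 = 2.915e-05 kg/m³ = 0.02915 mg/L = 29.15 µg/L.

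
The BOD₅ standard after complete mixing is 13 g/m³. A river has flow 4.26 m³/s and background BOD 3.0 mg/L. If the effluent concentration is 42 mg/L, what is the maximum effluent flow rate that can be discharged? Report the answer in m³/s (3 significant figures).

Mass balance at complete mixing: C_std·(Q_w + Q_r) = Q_w·C_e + Q_r·C_b.
Rearranging, Q_w = Q_r·(C_std − C_b)/(C_e − C_std) = 4.26·(13 − 3) / (42 − 13) = 1.469 m³/s.

1.47 m³/s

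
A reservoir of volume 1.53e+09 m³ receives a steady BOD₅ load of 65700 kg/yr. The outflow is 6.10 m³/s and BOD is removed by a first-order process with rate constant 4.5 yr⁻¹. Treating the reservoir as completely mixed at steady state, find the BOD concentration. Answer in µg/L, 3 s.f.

Outflow Q = 6.10 m³/s × 3.156e+07 s/yr = 1.925e+08 m³/yr.
Steady-state CSTR mass balance: W = Q·C + k·V·C, so C = W/(Q + kV).
Q + kV = 1.925e+08 + 4.5·1.53e+09 = 7.078e+09 m³/yr.
C = 65700/7.078e+09 = 9.283e-06 kg/m³ = 0.009283 mg/L = 9.283 µg/L.

9.28 µg/L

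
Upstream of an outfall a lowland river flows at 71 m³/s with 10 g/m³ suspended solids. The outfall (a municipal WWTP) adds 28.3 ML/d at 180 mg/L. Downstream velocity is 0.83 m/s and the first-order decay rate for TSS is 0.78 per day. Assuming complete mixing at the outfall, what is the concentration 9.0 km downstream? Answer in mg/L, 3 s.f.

28.3 ML/d = 0.3275 m³/s.
After complete mixing, C₀ = (0.3275·180 + 71·10) / 71.33 = 10.78 mg/L.
Travel time t = 9000 m / 0.83 m/s = 1.084e+04 s = 0.1255 d.
C = 10.78·exp(−0.78·0.1255) = 10.78·0.9067 = 9.775 mg/L.

9.78 mg/L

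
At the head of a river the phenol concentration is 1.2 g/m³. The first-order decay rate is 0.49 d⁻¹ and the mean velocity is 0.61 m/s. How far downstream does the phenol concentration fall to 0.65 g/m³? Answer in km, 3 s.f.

65.9 km

From C = C₀·e^(−kt), t = ln(C₀/C)/k = ln(1.2/0.65)/0.49 = 0.6131/0.49 = 1.251 d.
Distance = v·t = 0.61 m/s × 1.081e+05 s = 6.595e+04 m = 65.95 km.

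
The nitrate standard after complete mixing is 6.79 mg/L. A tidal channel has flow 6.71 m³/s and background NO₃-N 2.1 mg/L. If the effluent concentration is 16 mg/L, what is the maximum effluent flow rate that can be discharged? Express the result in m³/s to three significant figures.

Mass balance at complete mixing: C_std·(Q_w + Q_r) = Q_w·C_e + Q_r·C_b.
Rearranging, Q_w = Q_r·(C_std − C_b)/(C_e − C_std) = 6.71·(6.79 − 2.1) / (16 − 6.79) = 3.417 m³/s.

3.42 m³/s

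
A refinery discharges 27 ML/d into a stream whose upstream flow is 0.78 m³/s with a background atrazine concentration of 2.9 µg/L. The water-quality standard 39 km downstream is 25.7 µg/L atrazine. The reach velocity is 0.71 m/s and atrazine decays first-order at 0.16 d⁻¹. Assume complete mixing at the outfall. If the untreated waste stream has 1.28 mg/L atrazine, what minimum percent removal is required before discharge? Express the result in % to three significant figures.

27 ML/d = 0.3125 m³/s.
2.9 µg/L = 0.0029 mg/L.
25.7 µg/L = 0.0257 mg/L.
Travel time to the compliance point: t = 3.9e+04/0.71 = 5.493e+04 s = 0.6358 d; decay factor exp(−0.16·0.6358) = 0.9033.
So the concentration just after mixing may be at most 0.0257/0.9033 = 0.02845 mg/L.
Mass balance: 0.02845·1.093 = 0.3125·Cₑ + 0.78·0.0029.
Cₑ = (0.03108 − 0.002262) / 0.3125 = 0.09223 mg/L.
Required removal = 1 − 0.09223/1.28 = 92.79 %.

92.8 %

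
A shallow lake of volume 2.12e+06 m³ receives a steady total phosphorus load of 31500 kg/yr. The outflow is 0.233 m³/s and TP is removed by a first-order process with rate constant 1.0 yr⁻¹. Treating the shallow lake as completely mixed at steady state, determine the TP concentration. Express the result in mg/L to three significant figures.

Outflow Q = 0.233 m³/s × 3.156e+07 s/yr = 7.353e+06 m³/yr.
Steady-state CSTR mass balance: W = Q·C + k·V·C, so C = W/(Q + kV).
Q + kV = 7.353e+06 + 1.0·2.12e+06 = 9.473e+06 m³/yr.
C = 31500/9.473e+06 = 0.003325 kg/m³ = 3.325 mg/L.

3.33 mg/L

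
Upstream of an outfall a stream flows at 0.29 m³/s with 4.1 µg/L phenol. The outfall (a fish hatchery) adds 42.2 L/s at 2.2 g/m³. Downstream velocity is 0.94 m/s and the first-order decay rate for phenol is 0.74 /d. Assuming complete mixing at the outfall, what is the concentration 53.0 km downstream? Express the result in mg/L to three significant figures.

0.175 mg/L

42.2 L/s = 0.0422 m³/s.
4.1 µg/L = 0.0041 mg/L.
After complete mixing, C₀ = (0.0422·2.2 + 0.29·0.0041) / 0.3322 = 0.283 mg/L.
Travel time t = 5.3e+04 m / 0.94 m/s = 5.638e+04 s = 0.6526 d.
C = 0.283·exp(−0.74·0.6526) = 0.283·0.617 = 0.1746 mg/L.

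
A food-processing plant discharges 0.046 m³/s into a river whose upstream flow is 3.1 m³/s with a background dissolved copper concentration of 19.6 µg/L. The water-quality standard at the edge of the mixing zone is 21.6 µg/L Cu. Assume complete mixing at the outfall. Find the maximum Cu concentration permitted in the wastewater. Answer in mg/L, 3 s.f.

19.6 µg/L = 0.0196 mg/L.
21.6 µg/L = 0.0216 mg/L.
Mass balance: 0.0216·3.146 = 0.046·Cₑ + 3.1·0.0196.
Cₑ = (0.06795 − 0.06076) / 0.046 = 0.1564 mg/L.

0.156 mg/L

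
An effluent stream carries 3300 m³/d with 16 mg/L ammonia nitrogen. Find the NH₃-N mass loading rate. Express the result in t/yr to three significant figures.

19.3 t/yr

3300 m³/d = 0.03819 m³/s.
Mass flux = Q·C = 0.03819 m³/s × 16 g/m³ = 0.6111 g/s.
= 0.6111 g/s × 31.56 = 19.29 t/yr.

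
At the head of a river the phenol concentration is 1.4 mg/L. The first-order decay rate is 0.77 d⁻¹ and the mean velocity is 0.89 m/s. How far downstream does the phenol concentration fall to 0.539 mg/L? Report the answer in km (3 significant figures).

95.3 km

From C = C₀·e^(−kt), t = ln(C₀/C)/k = ln(1.4/0.539)/0.77 = 0.9545/0.77 = 1.24 d.
Distance = v·t = 0.89 m/s × 1.071e+05 s = 9.532e+04 m = 95.32 km.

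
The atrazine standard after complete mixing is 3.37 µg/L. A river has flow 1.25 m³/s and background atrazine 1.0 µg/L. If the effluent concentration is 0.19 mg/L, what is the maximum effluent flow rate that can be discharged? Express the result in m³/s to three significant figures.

0.0159 m³/s

1.0 µg/L = 0.001 mg/L.
3.37 µg/L = 0.00337 mg/L.
Mass balance at complete mixing: C_std·(Q_w + Q_r) = Q_w·C_e + Q_r·C_b.
Rearranging, Q_w = Q_r·(C_std − C_b)/(C_e − C_std) = 1.25·(0.00337 − 0.001) / (0.19 − 0.00337) = 0.01587 m³/s.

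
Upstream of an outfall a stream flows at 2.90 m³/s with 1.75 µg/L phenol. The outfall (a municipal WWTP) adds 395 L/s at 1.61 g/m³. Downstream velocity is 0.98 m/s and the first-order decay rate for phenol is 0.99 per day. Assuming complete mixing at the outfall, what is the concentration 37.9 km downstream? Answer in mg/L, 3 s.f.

395 L/s = 0.395 m³/s.
1.75 µg/L = 0.00175 mg/L.
After complete mixing, C₀ = (0.395·1.61 + 2.9·0.00175) / 3.295 = 0.1945 mg/L.
Travel time t = 3.79e+04 m / 0.98 m/s = 3.867e+04 s = 0.4476 d.
C = 0.1945·exp(−0.99·0.4476) = 0.1945·0.642 = 0.1249 mg/L.

0.125 mg/L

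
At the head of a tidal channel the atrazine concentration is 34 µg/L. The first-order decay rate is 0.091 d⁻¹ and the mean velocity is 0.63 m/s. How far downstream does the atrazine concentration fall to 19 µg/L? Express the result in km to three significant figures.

From C = C₀·e^(−kt), t = ln(C₀/C)/k = ln(34/19)/0.091 = 0.5819/0.091 = 6.395 d.
Distance = v·t = 0.63 m/s × 5.525e+05 s = 3.481e+05 m = 348.1 km.

348 km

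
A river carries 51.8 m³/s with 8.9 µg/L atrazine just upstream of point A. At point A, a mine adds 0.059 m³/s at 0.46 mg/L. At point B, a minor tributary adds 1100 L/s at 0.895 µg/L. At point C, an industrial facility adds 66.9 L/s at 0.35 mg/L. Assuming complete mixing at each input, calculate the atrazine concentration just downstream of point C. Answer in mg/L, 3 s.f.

0.00967 mg/L

8.9 µg/L = 0.0089 mg/L.
After input A: C = (51.8·0.0089 + 0.059·0.46) / 51.86 = 0.009413 mg/L.
1100 L/s = 1.1 m³/s.
0.895 µg/L = 0.000895 mg/L.
After input B: C = (51.86·0.009413 + 1.1·0.000895) / 52.96 = 0.009236 mg/L.
66.9 L/s = 0.0669 m³/s.
After input C: C = (52.96·0.009236 + 0.0669·0.35) / 53.03 = 0.009666 mg/L.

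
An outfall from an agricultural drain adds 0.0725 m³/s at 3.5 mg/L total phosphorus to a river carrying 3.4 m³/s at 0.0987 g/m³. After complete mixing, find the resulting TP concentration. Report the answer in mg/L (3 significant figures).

Conservation of mass across the mixing zone: C = (0.0725·3.5 + 3.4·0.0987) / (0.0725 + 3.4) = 0.5893/3.472 = 0.1697 mg/L.

0.170 mg/L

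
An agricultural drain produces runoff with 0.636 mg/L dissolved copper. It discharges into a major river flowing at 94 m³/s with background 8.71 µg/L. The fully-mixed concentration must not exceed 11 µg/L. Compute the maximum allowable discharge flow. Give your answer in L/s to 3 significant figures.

344 L/s

8.71 µg/L = 0.00871 mg/L.
11 µg/L = 0.011 mg/L.
Mass balance at complete mixing: C_std·(Q_w + Q_r) = Q_w·C_e + Q_r·C_b.
Rearranging, Q_w = Q_r·(C_std − C_b)/(C_e − C_std) = 94·(0.011 − 0.00871) / (0.636 − 0.011) = 0.3444 m³/s.
= 344.4 L/s.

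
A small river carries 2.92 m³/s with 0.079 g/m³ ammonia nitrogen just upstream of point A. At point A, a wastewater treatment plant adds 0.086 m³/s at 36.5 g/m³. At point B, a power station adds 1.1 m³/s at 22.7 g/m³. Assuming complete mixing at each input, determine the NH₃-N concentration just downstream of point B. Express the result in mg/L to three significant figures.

After input A: C = (2.92·0.079 + 0.086·36.5) / 3.006 = 1.121 mg/L.
After input B: C = (3.006·1.121 + 1.1·22.7) / 4.106 = 6.902 mg/L.

6.90 mg/L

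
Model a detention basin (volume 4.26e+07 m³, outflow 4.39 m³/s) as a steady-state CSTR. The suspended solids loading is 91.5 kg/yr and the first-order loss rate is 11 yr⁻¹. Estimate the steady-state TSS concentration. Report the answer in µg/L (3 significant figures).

0.151 µg/L

Outflow Q = 4.39 m³/s × 3.156e+07 s/yr = 1.385e+08 m³/yr.
Steady-state CSTR mass balance: W = Q·C + k·V·C, so C = W/(Q + kV).
Q + kV = 1.385e+08 + 11·4.26e+07 = 6.071e+08 m³/yr.
C = 91.5/6.071e+08 = 1.507e-07 kg/m³ = 0.0001507 mg/L = 0.1507 µg/L.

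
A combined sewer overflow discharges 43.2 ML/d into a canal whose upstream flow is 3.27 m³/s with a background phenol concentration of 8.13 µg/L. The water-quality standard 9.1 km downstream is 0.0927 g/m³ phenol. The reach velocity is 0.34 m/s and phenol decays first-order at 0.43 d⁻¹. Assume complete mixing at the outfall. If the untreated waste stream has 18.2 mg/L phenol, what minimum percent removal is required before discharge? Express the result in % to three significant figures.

95.9 %

43.2 ML/d = 0.5 m³/s.
8.13 µg/L = 0.00813 mg/L.
Travel time to the compliance point: t = 9100/0.34 = 2.676e+04 s = 0.3098 d; decay factor exp(−0.43·0.3098) = 0.8753.
So the concentration just after mixing may be at most 0.0927/0.8753 = 0.1059 mg/L.
Mass balance: 0.1059·3.77 = 0.5·Cₑ + 3.27·0.00813.
Cₑ = (0.3993 − 0.02659) / 0.5 = 0.7454 mg/L.
Required removal = 1 − 0.7454/18.2 = 95.9 %.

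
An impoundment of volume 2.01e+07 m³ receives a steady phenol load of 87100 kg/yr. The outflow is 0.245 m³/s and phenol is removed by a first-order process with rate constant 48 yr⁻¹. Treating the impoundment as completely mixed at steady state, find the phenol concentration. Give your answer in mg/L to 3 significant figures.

0.0896 mg/L

Outflow Q = 0.245 m³/s × 3.156e+07 s/yr = 7.732e+06 m³/yr.
Steady-state CSTR mass balance: W = Q·C + k·V·C, so C = W/(Q + kV).
Q + kV = 7.732e+06 + 48·2.01e+07 = 9.725e+08 m³/yr.
C = 87100/9.725e+08 = 8.956e-05 kg/m³ = 0.08956 mg/L.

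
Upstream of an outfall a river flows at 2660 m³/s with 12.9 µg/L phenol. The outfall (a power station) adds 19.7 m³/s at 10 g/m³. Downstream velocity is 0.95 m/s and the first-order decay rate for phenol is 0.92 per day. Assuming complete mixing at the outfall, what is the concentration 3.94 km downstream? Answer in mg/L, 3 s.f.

12.9 µg/L = 0.0129 mg/L.
After complete mixing, C₀ = (19.7·10 + 2660·0.0129) / 2680 = 0.08632 mg/L.
Travel time t = 3940 m / 0.95 m/s = 4147 s = 0.048 d.
C = 0.08632·exp(−0.92·0.048) = 0.08632·0.9568 = 0.08259 mg/L.

0.0826 mg/L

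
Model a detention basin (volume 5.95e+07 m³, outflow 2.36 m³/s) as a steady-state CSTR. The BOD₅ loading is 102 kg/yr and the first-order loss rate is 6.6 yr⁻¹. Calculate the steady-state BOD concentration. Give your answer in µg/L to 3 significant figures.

0.218 µg/L

Outflow Q = 2.36 m³/s × 3.156e+07 s/yr = 7.448e+07 m³/yr.
Steady-state CSTR mass balance: W = Q·C + k·V·C, so C = W/(Q + kV).
Q + kV = 7.448e+07 + 6.6·5.95e+07 = 4.672e+08 m³/yr.
C = 102/4.672e+08 = 2.183e-07 kg/m³ = 0.0002183 mg/L = 0.2183 µg/L.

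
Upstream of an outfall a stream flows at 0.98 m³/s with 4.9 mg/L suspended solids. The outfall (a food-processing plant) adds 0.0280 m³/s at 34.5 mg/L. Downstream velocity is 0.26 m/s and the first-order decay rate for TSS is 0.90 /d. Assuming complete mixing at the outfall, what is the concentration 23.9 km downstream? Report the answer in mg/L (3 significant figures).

After complete mixing, C₀ = (0.028·34.5 + 0.98·4.9) / 1.008 = 5.722 mg/L.
Travel time t = 2.39e+04 m / 0.26 m/s = 9.192e+04 s = 1.064 d.
C = 5.722·exp(−0.90·1.064) = 5.722·0.3838 = 2.196 mg/L.

2.20 mg/L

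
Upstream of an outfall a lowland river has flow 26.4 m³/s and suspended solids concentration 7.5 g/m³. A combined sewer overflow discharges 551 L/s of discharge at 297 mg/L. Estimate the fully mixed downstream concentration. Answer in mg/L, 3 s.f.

13.4 mg/L

551 L/s = 0.551 m³/s.
Conservation of mass across the mixing zone: C = (0.551·297 + 26.4·7.5) / (0.551 + 26.4) = 361.6/26.95 = 13.42 mg/L.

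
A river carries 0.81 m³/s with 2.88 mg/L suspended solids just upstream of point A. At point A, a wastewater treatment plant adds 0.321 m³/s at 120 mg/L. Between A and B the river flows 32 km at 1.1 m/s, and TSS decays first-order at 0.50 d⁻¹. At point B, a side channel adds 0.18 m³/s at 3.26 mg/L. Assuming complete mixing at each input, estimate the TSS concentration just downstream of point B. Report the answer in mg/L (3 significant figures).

After input A: C = (0.81·2.88 + 0.321·120) / 1.131 = 36.12 mg/L.
Over the 32 km reach to input B (t = 2.909e+04 s = 0.3367 d), decay gives C = 36.12·exp(−0.50·0.3367) = 30.52 mg/L.
After input B: C = (1.131·30.52 + 0.18·3.26) / 1.311 = 26.78 mg/L.

26.8 mg/L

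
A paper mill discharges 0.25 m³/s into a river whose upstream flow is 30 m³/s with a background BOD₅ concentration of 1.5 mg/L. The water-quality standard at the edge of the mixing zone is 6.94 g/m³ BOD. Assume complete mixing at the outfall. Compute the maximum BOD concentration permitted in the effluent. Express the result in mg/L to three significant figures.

Mass balance: 6.94·30.25 = 0.25·Cₑ + 30·1.5.
Cₑ = (209.9 − 45) / 0.25 = 659.7 mg/L.

660 mg/L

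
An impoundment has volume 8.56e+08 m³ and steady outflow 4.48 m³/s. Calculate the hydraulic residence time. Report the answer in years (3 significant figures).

6.05 yr

Q = 4.48 m³/s × 3.156e+07 s/yr = 1.414e+08 m³/yr.
Hydraulic residence time τ = V/Q = 8.56e+08/1.414e+08 = 6.055 yr.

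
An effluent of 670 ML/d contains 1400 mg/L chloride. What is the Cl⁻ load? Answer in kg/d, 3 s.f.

670 ML/d = 7.755 m³/s.
Mass flux = Q·C = 7.755 m³/s × 1400 g/m³ = 1.086e+04 g/s.
= 1.086e+04 g/s × 86.4 = 9.38e+05 kg/d.

938000 kg/d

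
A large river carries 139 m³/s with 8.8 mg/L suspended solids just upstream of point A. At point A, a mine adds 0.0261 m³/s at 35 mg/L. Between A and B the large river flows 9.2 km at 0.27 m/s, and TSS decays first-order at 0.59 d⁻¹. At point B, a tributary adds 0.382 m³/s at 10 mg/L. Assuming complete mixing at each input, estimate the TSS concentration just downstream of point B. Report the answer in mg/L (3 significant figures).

6.99 mg/L

After input A: C = (139·8.8 + 0.0261·35) / 139 = 8.805 mg/L.
Over the 9.2 km reach to input B (t = 3.407e+04 s = 0.3944 d), decay gives C = 8.805·exp(−0.59·0.3944) = 6.977 mg/L.
After input B: C = (139·6.977 + 0.382·10) / 139.4 = 6.985 mg/L.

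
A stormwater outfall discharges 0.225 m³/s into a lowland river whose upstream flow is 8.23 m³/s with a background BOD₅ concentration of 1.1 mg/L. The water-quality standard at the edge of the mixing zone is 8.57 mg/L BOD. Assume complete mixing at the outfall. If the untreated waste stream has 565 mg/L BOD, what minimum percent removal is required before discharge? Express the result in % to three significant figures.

50.1 %

Mass balance: 8.57·8.455 = 0.225·Cₑ + 8.23·1.1.
Cₑ = (72.46 − 9.053) / 0.225 = 281.8 mg/L.
Required removal = 1 − 281.8/565 = 50.12 %.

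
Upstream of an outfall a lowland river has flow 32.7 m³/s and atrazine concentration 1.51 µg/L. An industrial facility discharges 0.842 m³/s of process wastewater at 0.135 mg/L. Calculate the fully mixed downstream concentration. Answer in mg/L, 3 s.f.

0.00486 mg/L

1.51 µg/L = 0.00151 mg/L.
By mass balance at complete mixing, C = (0.842·0.135 + 32.7·0.00151) / (0.842 + 32.7) = 0.163/33.54 = 0.004861 mg/L.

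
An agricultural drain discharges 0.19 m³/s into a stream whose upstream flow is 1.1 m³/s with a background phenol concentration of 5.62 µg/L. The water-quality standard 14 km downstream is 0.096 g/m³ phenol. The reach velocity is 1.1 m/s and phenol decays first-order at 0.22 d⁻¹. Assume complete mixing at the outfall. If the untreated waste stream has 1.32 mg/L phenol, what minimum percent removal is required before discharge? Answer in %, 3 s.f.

51.5 %

5.62 µg/L = 0.00562 mg/L.
Travel time to the compliance point: t = 1.4e+04/1.1 = 1.273e+04 s = 0.1473 d; decay factor exp(−0.22·0.1473) = 0.9681.
So the concentration just after mixing may be at most 0.096/0.9681 = 0.09916 mg/L.
Mass balance: 0.09916·1.29 = 0.19·Cₑ + 1.1·0.00562.
Cₑ = (0.1279 − 0.006182) / 0.19 = 0.6407 mg/L.
Required removal = 1 − 0.6407/1.32 = 51.46 %.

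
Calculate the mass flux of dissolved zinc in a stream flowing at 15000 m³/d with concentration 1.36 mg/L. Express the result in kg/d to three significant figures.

15000 m³/d = 0.1736 m³/s.
Mass flux = Q·C = 0.1736 m³/s × 1.36 g/m³ = 0.2361 g/s.
= 0.2361 g/s × 86.4 = 20.4 kg/d.

20.4 kg/d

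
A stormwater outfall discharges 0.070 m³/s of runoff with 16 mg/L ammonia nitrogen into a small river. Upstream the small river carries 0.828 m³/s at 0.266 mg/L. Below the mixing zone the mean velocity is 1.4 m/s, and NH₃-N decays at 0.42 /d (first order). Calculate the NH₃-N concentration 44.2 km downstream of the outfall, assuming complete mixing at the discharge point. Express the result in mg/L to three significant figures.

After complete mixing, C₀ = (0.07·16 + 0.828·0.266) / 0.898 = 1.492 mg/L.
Travel time t = 4.42e+04 m / 1.4 m/s = 3.157e+04 s = 0.3654 d.
C = 1.492·exp(−0.42·0.3654) = 1.492·0.8577 = 1.28 mg/L.

1.28 mg/L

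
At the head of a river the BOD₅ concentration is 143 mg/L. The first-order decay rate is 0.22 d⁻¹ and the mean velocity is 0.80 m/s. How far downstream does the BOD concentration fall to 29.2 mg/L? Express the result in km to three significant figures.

499 km

From C = C₀·e^(−kt), t = ln(C₀/C)/k = ln(143/29.2)/0.22 = 1.589/0.22 = 7.221 d.
Distance = v·t = 0.80 m/s × 6.239e+05 s = 4.991e+05 m = 499.1 km.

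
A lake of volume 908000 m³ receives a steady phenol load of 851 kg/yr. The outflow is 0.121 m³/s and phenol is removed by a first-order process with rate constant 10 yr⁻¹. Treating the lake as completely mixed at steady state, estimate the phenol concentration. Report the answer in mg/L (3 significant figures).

0.0660 mg/L

Outflow Q = 0.121 m³/s × 3.156e+07 s/yr = 3.818e+06 m³/yr.
Steady-state CSTR mass balance: W = Q·C + k·V·C, so C = W/(Q + kV).
Q + kV = 3.818e+06 + 10·908000 = 1.29e+07 m³/yr.
C = 851/1.29e+07 = 6.598e-05 kg/m³ = 0.06598 mg/L.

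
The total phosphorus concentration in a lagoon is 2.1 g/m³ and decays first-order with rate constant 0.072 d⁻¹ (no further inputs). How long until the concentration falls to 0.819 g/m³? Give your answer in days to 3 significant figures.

13.1 d

t = ln(C₀/C)/k = ln(2.1/0.819)/0.072 = 0.9416/0.072 = 13.08 d.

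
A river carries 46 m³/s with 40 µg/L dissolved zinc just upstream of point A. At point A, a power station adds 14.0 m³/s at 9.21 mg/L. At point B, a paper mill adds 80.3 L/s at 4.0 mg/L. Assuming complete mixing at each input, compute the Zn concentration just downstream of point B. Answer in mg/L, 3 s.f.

2.18 mg/L

40 µg/L = 0.04 mg/L.
After input A: C = (46·0.04 + 14·9.21) / 60 = 2.18 mg/L.
80.3 L/s = 0.0803 m³/s.
After input B: C = (60·2.18 + 0.0803·4) / 60.08 = 2.182 mg/L.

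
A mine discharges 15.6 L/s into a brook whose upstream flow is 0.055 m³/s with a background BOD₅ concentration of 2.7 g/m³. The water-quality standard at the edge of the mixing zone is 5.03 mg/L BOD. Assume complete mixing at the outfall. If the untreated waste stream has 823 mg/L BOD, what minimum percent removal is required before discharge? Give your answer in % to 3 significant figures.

98.4 %

15.6 L/s = 0.0156 m³/s.
Mass balance: 5.03·0.0706 = 0.0156·Cₑ + 0.055·2.7.
Cₑ = (0.3551 − 0.1485) / 0.0156 = 13.24 mg/L.
Required removal = 1 − 13.24/823 = 98.39 %.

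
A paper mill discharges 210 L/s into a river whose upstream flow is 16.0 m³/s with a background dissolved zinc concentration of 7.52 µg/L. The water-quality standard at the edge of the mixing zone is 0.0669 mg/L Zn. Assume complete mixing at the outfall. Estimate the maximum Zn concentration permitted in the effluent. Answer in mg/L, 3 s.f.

210 L/s = 0.21 m³/s.
7.52 µg/L = 0.00752 mg/L.
Mass balance: 0.0669·16.21 = 0.21·Cₑ + 16·0.00752.
Cₑ = (1.084 − 0.1203) / 0.21 = 4.591 mg/L.

4.59 mg/L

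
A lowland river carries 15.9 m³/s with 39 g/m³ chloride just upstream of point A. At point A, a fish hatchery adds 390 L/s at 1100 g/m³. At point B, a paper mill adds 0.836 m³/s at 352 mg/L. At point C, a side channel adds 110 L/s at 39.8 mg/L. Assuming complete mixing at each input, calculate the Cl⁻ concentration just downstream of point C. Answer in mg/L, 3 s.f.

78.2 mg/L

390 L/s = 0.39 m³/s.
After input A: C = (15.9·39 + 0.39·1100) / 16.29 = 64.4 mg/L.
After input B: C = (16.29·64.4 + 0.836·352) / 17.13 = 78.44 mg/L.
110 L/s = 0.11 m³/s.
After input C: C = (17.13·78.44 + 0.11·39.8) / 17.24 = 78.19 mg/L.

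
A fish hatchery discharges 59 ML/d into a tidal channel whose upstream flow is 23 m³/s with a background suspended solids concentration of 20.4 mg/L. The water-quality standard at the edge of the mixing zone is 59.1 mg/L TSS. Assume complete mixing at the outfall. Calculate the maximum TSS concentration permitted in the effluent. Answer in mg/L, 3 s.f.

59 ML/d = 0.6829 m³/s.
Mass balance: 59.1·23.68 = 0.6829·Cₑ + 23·20.4.
Cₑ = (1400 − 469.2) / 0.6829 = 1363 mg/L.

1360 mg/L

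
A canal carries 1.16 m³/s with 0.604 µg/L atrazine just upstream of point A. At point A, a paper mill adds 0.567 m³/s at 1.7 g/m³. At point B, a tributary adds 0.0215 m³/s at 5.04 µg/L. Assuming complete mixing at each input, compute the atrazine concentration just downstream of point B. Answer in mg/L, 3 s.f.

0.604 µg/L = 0.000604 mg/L.
After input A: C = (1.16·0.000604 + 0.567·1.7) / 1.727 = 0.5585 mg/L.
5.04 µg/L = 0.00504 mg/L.
After input B: C = (1.727·0.5585 + 0.0215·0.00504) / 1.748 = 0.5517 mg/L.

0.552 mg/L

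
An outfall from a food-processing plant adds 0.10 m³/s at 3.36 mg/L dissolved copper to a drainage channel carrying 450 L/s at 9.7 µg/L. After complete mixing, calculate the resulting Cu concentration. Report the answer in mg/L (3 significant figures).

0.619 mg/L

450 L/s = 0.45 m³/s.
9.7 µg/L = 0.0097 mg/L.
By mass balance at complete mixing, C = (0.1·3.36 + 0.45·0.0097) / (0.1 + 0.45) = 0.3404/0.55 = 0.6188 mg/L.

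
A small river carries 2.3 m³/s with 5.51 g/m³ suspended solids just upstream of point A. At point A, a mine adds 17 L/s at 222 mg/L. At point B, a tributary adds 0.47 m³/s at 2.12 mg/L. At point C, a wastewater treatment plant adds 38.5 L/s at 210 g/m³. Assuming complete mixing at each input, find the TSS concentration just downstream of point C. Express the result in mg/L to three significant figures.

17 L/s = 0.017 m³/s.
After input A: C = (2.3·5.51 + 0.017·222) / 2.317 = 7.098 mg/L.
After input B: C = (2.317·7.098 + 0.47·2.12) / 2.787 = 6.259 mg/L.
38.5 L/s = 0.0385 m³/s.
After input C: C = (2.787·6.259 + 0.0385·210) / 2.825 = 9.035 mg/L.

9.04 mg/L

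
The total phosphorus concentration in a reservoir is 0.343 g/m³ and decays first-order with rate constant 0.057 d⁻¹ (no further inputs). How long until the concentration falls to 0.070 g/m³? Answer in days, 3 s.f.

t = ln(C₀/C)/k = ln(0.343/0.070)/0.057 = 1.589/0.057 = 27.88 d.

27.9 d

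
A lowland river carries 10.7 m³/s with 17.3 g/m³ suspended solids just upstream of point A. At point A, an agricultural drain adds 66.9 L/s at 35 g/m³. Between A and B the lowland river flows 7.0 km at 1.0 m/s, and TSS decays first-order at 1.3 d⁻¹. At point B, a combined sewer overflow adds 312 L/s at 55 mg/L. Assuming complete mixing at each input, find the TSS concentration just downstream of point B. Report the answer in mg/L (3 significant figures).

16.8 mg/L

66.9 L/s = 0.0669 m³/s.
After input A: C = (10.7·17.3 + 0.0669·35) / 10.77 = 17.41 mg/L.
Over the 7.0 km reach to input B (t = 7000 s = 0.08102 d), decay gives C = 17.41·exp(−1.3·0.08102) = 15.67 mg/L.
312 L/s = 0.312 m³/s.
After input B: C = (10.77·15.67 + 0.312·55) / 11.08 = 16.78 mg/L.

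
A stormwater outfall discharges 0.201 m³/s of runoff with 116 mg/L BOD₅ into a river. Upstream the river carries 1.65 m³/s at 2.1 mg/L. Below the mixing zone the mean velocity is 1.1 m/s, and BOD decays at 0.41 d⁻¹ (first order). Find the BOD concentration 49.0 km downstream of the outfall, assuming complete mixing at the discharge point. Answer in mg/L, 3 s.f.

11.7 mg/L

After complete mixing, C₀ = (0.201·116 + 1.65·2.1) / 1.851 = 14.47 mg/L.
Travel time t = 4.9e+04 m / 1.1 m/s = 4.455e+04 s = 0.5156 d.
C = 14.47·exp(−0.41·0.5156) = 14.47·0.8095 = 11.71 mg/L.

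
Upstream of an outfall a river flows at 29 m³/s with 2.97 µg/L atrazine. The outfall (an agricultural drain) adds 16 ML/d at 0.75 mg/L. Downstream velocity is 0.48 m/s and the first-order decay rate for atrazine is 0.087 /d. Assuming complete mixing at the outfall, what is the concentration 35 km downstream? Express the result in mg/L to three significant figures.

0.00716 mg/L

16 ML/d = 0.1852 m³/s.
2.97 µg/L = 0.00297 mg/L.
After complete mixing, C₀ = (0.1852·0.75 + 29·0.00297) / 29.19 = 0.00771 mg/L.
Travel time t = 3.5e+04 m / 0.48 m/s = 7.292e+04 s = 0.8439 d.
C = 0.00771·exp(−0.087·0.8439) = 0.00771·0.9292 = 0.007164 mg/L.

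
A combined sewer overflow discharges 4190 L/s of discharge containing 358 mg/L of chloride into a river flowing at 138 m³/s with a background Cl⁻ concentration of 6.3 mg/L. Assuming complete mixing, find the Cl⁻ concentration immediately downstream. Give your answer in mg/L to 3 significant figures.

16.7 mg/L

4190 L/s = 4.19 m³/s.
By mass balance at complete mixing, C = (4.19·358 + 138·6.3) / (4.19 + 138) = 2369/142.2 = 16.66 mg/L.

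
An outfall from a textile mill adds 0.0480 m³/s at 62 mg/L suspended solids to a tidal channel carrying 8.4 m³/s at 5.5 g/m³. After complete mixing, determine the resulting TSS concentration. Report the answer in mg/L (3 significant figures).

By mass balance at complete mixing, C = (0.048·62 + 8.4·5.5) / (0.048 + 8.4) = 49.18/8.448 = 5.821 mg/L.

5.82 mg/L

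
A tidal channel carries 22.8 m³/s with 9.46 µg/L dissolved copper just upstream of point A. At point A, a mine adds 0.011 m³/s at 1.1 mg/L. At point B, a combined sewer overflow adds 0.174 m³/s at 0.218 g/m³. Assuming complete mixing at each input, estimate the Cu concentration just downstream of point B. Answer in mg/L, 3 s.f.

9.46 µg/L = 0.00946 mg/L.
After input A: C = (22.8·0.00946 + 0.011·1.1) / 22.81 = 0.009986 mg/L.
After input B: C = (22.81·0.009986 + 0.174·0.218) / 22.98 = 0.01156 mg/L.

0.0116 mg/L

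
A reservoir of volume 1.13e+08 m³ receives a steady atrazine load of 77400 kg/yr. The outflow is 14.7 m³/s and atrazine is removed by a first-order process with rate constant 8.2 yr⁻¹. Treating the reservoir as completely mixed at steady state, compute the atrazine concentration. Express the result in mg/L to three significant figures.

Outflow Q = 14.7 m³/s × 3.156e+07 s/yr = 4.639e+08 m³/yr.
Steady-state CSTR mass balance: W = Q·C + k·V·C, so C = W/(Q + kV).
Q + kV = 4.639e+08 + 8.2·1.13e+08 = 1.39e+09 m³/yr.
C = 77400/1.39e+09 = 5.566e-05 kg/m³ = 0.05566 mg/L.

0.0557 mg/L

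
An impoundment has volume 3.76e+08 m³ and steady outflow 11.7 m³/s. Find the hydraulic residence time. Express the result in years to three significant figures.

Q = 11.7 m³/s × 3.156e+07 s/yr = 3.692e+08 m³/yr.
Hydraulic residence time τ = V/Q = 3.76e+08/3.692e+08 = 1.018 yr.

1.02 yr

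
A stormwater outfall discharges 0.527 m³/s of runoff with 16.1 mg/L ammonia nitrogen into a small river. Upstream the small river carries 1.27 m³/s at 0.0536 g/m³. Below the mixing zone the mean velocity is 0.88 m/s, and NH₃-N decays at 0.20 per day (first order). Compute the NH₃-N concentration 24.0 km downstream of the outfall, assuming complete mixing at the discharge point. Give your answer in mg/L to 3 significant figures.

4.47 mg/L

After complete mixing, C₀ = (0.527·16.1 + 1.27·0.0536) / 1.797 = 4.759 mg/L.
Travel time t = 2.4e+04 m / 0.88 m/s = 2.727e+04 s = 0.3157 d.
C = 4.759·exp(−0.20·0.3157) = 4.759·0.9388 = 4.468 mg/L.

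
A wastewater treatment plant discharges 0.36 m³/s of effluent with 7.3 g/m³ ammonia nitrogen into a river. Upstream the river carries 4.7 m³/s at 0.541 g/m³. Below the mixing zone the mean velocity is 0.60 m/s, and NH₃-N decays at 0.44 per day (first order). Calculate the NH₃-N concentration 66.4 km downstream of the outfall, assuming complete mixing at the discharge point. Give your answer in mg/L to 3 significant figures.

0.582 mg/L

After complete mixing, C₀ = (0.36·7.3 + 4.7·0.541) / 5.06 = 1.022 mg/L.
Travel time t = 6.64e+04 m / 0.60 m/s = 1.107e+05 s = 1.281 d.
C = 1.022·exp(−0.44·1.281) = 1.022·0.5692 = 0.5816 mg/L.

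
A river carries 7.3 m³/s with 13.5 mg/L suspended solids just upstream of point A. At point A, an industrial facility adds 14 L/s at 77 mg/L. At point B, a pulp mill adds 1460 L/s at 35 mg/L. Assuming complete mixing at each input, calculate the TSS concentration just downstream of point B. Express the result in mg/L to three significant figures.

17.2 mg/L

14 L/s = 0.014 m³/s.
After input A: C = (7.3·13.5 + 0.014·77) / 7.314 = 13.62 mg/L.
1460 L/s = 1.46 m³/s.
After input B: C = (7.314·13.62 + 1.46·35) / 8.774 = 17.18 mg/L.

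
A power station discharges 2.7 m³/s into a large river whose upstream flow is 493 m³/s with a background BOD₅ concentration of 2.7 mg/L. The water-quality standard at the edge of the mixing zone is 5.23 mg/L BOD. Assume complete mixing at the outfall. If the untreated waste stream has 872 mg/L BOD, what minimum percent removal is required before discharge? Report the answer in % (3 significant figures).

Mass balance: 5.23·495.7 = 2.7·Cₑ + 493·2.7.
Cₑ = (2593 − 1331) / 2.7 = 467.2 mg/L.
Required removal = 1 − 467.2/872 = 46.42 %.

46.4 %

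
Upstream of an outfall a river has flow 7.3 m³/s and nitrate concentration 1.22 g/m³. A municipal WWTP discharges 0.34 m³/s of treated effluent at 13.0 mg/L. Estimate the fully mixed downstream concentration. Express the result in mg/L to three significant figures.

1.74 mg/L

Flow-weighted mixing gives C = (0.34·13 + 7.3·1.22) / (0.34 + 7.3) = 13.33/7.64 = 1.744 mg/L.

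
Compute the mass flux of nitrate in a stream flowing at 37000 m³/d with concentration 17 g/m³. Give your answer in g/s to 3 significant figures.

37000 m³/d = 0.4282 m³/s.
Mass flux = Q·C = 0.4282 m³/s × 17 g/m³ = 7.28 g/s.

7.28 g/s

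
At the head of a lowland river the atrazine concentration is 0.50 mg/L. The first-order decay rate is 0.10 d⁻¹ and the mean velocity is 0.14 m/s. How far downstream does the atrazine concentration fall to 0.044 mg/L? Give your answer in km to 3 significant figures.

294 km

From C = C₀·e^(−kt), t = ln(C₀/C)/k = ln(0.50/0.044)/0.10 = 2.43/0.10 = 24.3 d.
Distance = v·t = 0.14 m/s × 2.1e+06 s = 2.94e+05 m = 294 km.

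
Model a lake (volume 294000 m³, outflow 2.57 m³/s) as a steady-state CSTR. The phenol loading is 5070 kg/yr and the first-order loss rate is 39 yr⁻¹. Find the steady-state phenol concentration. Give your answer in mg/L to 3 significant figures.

0.0548 mg/L

Outflow Q = 2.57 m³/s × 3.156e+07 s/yr = 8.11e+07 m³/yr.
Steady-state CSTR mass balance: W = Q·C + k·V·C, so C = W/(Q + kV).
Q + kV = 8.11e+07 + 39·294000 = 9.257e+07 m³/yr.
C = 5070/9.257e+07 = 5.477e-05 kg/m³ = 0.05477 mg/L.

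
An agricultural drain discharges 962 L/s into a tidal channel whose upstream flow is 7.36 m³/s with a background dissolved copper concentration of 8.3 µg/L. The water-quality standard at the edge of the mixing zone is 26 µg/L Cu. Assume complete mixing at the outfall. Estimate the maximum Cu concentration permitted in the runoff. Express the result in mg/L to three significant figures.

962 L/s = 0.962 m³/s.
8.3 µg/L = 0.0083 mg/L.
26 µg/L = 0.026 mg/L.
Mass balance: 0.026·8.322 = 0.962·Cₑ + 7.36·0.0083.
Cₑ = (0.2164 − 0.06109) / 0.962 = 0.1614 mg/L.

0.161 mg/L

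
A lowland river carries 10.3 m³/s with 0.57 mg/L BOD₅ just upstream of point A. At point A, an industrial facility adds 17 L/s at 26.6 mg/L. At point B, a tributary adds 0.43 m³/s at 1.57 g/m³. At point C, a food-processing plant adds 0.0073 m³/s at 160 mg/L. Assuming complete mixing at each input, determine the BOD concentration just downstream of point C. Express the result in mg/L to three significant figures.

0.759 mg/L

17 L/s = 0.017 m³/s.
After input A: C = (10.3·0.57 + 0.017·26.6) / 10.32 = 0.6129 mg/L.
After input B: C = (10.32·0.6129 + 0.43·1.57) / 10.75 = 0.6512 mg/L.
After input C: C = (10.75·0.6512 + 0.0073·160) / 10.75 = 0.7594 mg/L.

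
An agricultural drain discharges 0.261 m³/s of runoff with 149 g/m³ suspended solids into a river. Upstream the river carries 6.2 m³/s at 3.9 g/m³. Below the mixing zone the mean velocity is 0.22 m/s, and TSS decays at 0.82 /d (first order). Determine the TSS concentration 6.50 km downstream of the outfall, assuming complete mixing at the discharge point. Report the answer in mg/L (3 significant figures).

7.37 mg/L

After complete mixing, C₀ = (0.261·149 + 6.2·3.9) / 6.461 = 9.761 mg/L.
Travel time t = 6500 m / 0.22 m/s = 2.955e+04 s = 0.342 d.
C = 9.761·exp(−0.82·0.342) = 9.761·0.7555 = 7.375 mg/L.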